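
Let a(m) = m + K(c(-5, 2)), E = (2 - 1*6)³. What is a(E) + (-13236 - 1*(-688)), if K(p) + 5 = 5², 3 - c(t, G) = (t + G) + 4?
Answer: -12592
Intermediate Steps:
c(t, G) = -1 - G - t (c(t, G) = 3 - ((t + G) + 4) = 3 - ((G + t) + 4) = 3 - (4 + G + t) = 3 + (-4 - G - t) = -1 - G - t)
E = -64 (E = (2 - 6)³ = (-4)³ = -64)
K(p) = 20 (K(p) = -5 + 5² = -5 + 25 = 20)
a(m) = 20 + m (a(m) = m + 20 = 20 + m)
a(E) + (-13236 - 1*(-688)) = (20 - 64) + (-13236 - 1*(-688)) = -44 + (-13236 + 688) = -44 - 12548 = -12592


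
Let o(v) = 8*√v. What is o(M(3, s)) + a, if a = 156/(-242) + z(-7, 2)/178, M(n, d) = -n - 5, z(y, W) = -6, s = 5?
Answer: -7305/10769 + 16*I*√2 ≈ -0.67834 + 22.627*I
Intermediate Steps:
M(n, d) = -5 - n
a = -7305/10769 (a = 156/(-242) - 6/178 = 156*(-1/242) - 6*1/178 = -78/121 - 3/89 = -7305/10769 ≈ -0.67834)
o(M(3, s)) + a = 8*√(-5 - 1*3) - 7305/10769 = 8*√(-5 - 3) - 7305/10769 = 8*√(-8) - 7305/10769 = 8*(2*I*√2) - 7305/10769 = 16*I*√2 - 7305/10769 = -7305/10769 + 16*I*√2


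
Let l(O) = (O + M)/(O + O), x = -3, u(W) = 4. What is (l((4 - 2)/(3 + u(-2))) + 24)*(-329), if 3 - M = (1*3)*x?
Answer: -29939/2 ≈ -14970.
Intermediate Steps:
M = 12 (M = 3 - 1*3*(-3) = 3 - 3*(-3) = 3 - 1*(-9) = 3 + 9 = 12)
l(O) = (12 + O)/(2*O) (l(O) = (O + 12)/(O + O) = (12 + O)/((2*O)) = (12 + O)*(1/(2*O)) = (12 + O)/(2*O))
(l((4 - 2)/(3 + u(-2))) + 24)*(-329) = ((12 + (4 - 2)/(3 + 4))/(2*(((4 - 2)/(3 + 4)))) + 24)*(-329) = ((12 + 2/7)/(2*((2/7))) + 24)*(-329) = ((12 + 2*(⅐))/(2*((2*(⅐)))) + 24)*(-329) = ((12 + 2/7)/(2*(2/7)) + 24)*(-329) = ((½)*(7/2)*(86/7) + 24)*(-329) = (43/2 + 24)*(-329) = (91/2)*(-329) = -29939/2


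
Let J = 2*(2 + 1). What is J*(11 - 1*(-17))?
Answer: 168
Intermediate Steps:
J = 6 (J = 2*3 = 6)
J*(11 - 1*(-17)) = 6*(11 - 1*(-17)) = 6*(11 + 17) = 6*28 = 168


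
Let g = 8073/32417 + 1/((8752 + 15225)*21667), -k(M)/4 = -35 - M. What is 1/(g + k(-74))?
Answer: -16840944615803/2622993358555744 ≈ -0.0064205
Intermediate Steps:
k(M) = 140 + 4*M (k(M) = -4*(-35 - M) = 140 + 4*M)
g = 4194001509524/16840944615803 (g = 8073*(1/32417) + (1/21667)/23977 = 8073/32417 + (1/23977)*(1/21667) = 8073/32417 + 1/519509659 = 4194001509524/16840944615803 ≈ 0.24904)
1/(g + k(-74)) = 1/(4194001509524/16840944615803 + (140 + 4*(-74))) = 1/(4194001509524/16840944615803 + (140 - 296)) = 1/(4194001509524/16840944615803 - 156) = 1/(-2622993358555744/16840944615803) = -16840944615803/2622993358555744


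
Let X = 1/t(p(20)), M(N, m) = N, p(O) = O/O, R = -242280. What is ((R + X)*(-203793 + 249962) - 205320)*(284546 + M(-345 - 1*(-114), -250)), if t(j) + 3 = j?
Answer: -6360725729362435/2 ≈ -3.1804e+15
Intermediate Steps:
p(O) = 1
t(j) = -3 + j
X = -½ (X = 1/(-3 + 1) = 1/(-2) = -½ ≈ -0.50000)
((R + X)*(-203793 + 249962) - 205320)*(284546 + M(-345 - 1*(-114), -250)) = ((-242280 - ½)*(-203793 + 249962) - 205320)*(284546 + (-345 - 1*(-114))) = (-484561/2*46169 - 205320)*(284546 + (-345 + 114)) = (-22371696809/2 - 205320)*(284546 - 231) = -22372107449/2*284315 = -6360725729362435/2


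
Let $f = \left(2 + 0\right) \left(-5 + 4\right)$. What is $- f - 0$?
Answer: $2$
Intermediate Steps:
$f = -2$ ($f = 2 \left(-1\right) = -2$)
$- f - 0 = \left(-1\right) \left(-2\right) - 0 = 2 + 0 = 2$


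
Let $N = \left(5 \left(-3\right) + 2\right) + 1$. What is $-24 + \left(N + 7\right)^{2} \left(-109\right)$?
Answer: $-2749$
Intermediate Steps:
$N = -12$ ($N = \left(-15 + 2\right) + 1 = -13 + 1 = -12$)
$-24 + \left(N + 7\right)^{2} \left(-109\right) = -24 + \left(-12 + 7\right)^{2} \left(-109\right) = -24 + \left(-5\right)^{2} \left(-109\right) = -24 + 25 \left(-109\right) = -24 - 2725 = -2749$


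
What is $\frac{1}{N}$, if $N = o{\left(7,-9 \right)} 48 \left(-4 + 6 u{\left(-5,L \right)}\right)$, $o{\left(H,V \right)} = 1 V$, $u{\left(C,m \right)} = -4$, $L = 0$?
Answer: $\frac{1}{12096} \approx 8.2672 \cdot 10^{-5}$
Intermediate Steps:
$o{\left(H,V \right)} = V$
$N = 12096$ ($N = \left(-9\right) 48 \left(-4 + 6 \left(-4\right)\right) = - 432 \left(-4 - 24\right) = \left(-432\right) \left(-28\right) = 12096$)
$\frac{1}{N} = \frac{1}{12096}$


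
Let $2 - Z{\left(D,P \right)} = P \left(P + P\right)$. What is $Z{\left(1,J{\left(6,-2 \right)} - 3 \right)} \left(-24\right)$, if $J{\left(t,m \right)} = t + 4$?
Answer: $2304$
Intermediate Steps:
$J{\left(t,m \right)} = 4 + t$
$Z{\left(D,P \right)} = 2 - 2 P^{2}$ ($Z{\left(D,P \right)} = 2 - P \left(P + P\right) = 2 - P 2 P = 2 - 2 P^{2}$)
$Z{\left(1,J{\left(6,-2 \right)} - 3 \right)} \left(-24\right) = \left(2 - 2 \left(\left(4 + 6\right) - 3\right)^{2}\right) \left(-24\right) = \left(2 - 2 \left(10 - 3\right)^{2}\right) \left(-24\right) = \left(2 - 2 \cdot 7^{2}\right) \left(-24\right) = \left(2 - 98\right) \left(-24\right) = \left(-96\right) \left(-24\right) = 2304$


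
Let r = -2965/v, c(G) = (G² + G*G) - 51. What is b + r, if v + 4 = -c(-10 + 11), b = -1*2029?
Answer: -18854/9 ≈ -2094.9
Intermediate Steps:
b = -2029
c(G) = -51 + 2*G² (c(G) = (G² + G²) - 51 = 2*G² - 51 = -51 + 2*G²)
v = 45 (v = -4 - (-51 + 2*(-10 + 11)²) = -4 - (-51 + 2*1²) = -4 - (-51 + 2*1) = -4 - (-51 + 2) = -4 - 1*(-49) = -4 + 49 = 45)
r = -593/9 (r = -2965/45 = -2965*1/45 = -593/9 ≈ -65.889)
b + r = -2029 - 593/9 = -18854/9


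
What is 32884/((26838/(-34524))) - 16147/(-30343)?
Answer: -273393544777/6463059 ≈ -42301.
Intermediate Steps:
32884/((26838/(-34524))) - 16147/(-30343) = 32884/((26838*(-1/34524))) - 16147*(-1/30343) = 32884/(-213/274) + 16147/30343 = 32884*(-274/213) + 16147/30343 = -9010216/213 + 16147/30343 = -273393544777/6463059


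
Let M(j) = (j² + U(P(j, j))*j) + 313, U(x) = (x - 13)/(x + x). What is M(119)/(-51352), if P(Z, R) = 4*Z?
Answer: -116255/410816 ≈ -0.28299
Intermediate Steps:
U(x) = (-13 + x)/(2*x) (U(x) = (-13 + x)/((2*x)) = (-13 + x)*(1/(2*x)) = (-13 + x)/(2*x))
M(j) = 2491/8 + j² + j/2 (M(j) = (j² + ((-13 + 4*j)/(2*((4*j))))*j) + 313 = (j² + ((1/(4*j))*(-13 + 4*j)/2)*j) + 313 = (j² + ((-13 + 4*j)/(8*j))*j) + 313 = (j² + (-13/8 + j/2)) + 313 = (-13/8 + j² + j/2) + 313 = 2491/8 + j² + j/2)
M(119)/(-51352) = (2491/8 + 119² + (½)*119)/(-51352) = (2491/8 + 14161 + 119/2)*(-1/51352) = (116255/8)*(-1/51352) = -116255/410816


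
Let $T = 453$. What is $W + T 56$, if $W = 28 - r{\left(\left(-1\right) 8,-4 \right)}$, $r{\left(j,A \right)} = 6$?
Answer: $25390$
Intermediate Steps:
$W = 22$ ($W = 28 - 6 = 22$)
$W + T 56 = 22 + 453 \cdot 56 = 22 + 25368 = 25390$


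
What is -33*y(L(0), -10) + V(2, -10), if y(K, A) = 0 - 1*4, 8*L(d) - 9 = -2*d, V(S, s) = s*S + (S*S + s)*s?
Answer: 172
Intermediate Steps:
V(S, s) = S*s + s*(s + S**2) (V(S, s) = S*s + (S**2 + s)*s = S*s + (s + S**2)*s = S*s + s*(s + S**2))
L(d) = 9/8 - d/4 (L(d) = 9/8 + (-2*d)/8 = 9/8 - d/4)
y(K, A) = -4 (y(K, A) = 0 - 4 = -4)
-33*y(L(0), -10) + V(2, -10) = -33*(-4) - 10*(2 - 10 + 2**2) = 132 - 10*(2 - 10 + 4) = 132 - 10*(-4) = 132 + 40 = 172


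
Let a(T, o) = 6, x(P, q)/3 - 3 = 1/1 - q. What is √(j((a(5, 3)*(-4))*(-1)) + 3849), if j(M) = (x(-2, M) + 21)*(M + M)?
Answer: √1977 ≈ 44.463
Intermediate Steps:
x(P, q) = 12 - 3*q (x(P, q) = 9 + 3*(1/1 - q) = 9 + 3*(1 - q) = 9 + (3 - 3*q) = 12 - 3*q)
j(M) = 2*M*(33 - 3*M) (j(M) = ((12 - 3*M) + 21)*(M + M) = (33 - 3*M)*(2*M) = 2*M*(33 - 3*M))
√(j((a(5, 3)*(-4))*(-1)) + 3849) = √(6*((6*(-4))*(-1))*(11 - 6*(-4)*(-1)) + 3849) = √(6*(-24*(-1))*(11 - (-24)*(-1)) + 3849) = √(6*24*(11 - 1*24) + 3849) = √(6*24*(11 - 24) + 3849) = √(6*24*(-13) + 3849) = √(-1872 + 3849) = √1977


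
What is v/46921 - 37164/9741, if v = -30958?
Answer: -681777974/152352487 ≈ -4.4750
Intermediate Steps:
v/46921 - 37164/9741 = -30958/46921 - 37164/9741 = -30958*1/46921 - 37164*1/9741 = -30958/46921 - 12388/3247 = -681777974/152352487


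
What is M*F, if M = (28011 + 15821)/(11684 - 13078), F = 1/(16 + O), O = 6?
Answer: -10958/7667 ≈ -1.4292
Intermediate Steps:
F = 1/22 (F = 1/(16 + 6) = 1/22 ≈ 0.045455)
M = -21916/697 (M = 43832/(-1394) = 43832*(-1/1394) = -21916/697 ≈ -31.443)
M*F = -21916/697*1/22 = -10958/7667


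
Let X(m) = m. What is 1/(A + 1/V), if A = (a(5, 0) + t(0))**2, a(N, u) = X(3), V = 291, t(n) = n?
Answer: 291/2620 ≈ 0.11107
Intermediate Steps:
a(N, u) = 3
A = 9 (A = (3 + 0)**2 = 3**2 = 9)
1/(A + 1/V) = 1/(9 + 1/291) = 1/(2620/291) = 291/2620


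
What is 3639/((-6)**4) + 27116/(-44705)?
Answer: 42513053/19312560 ≈ 2.2013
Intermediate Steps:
3639/((-6)**4) + 27116/(-44705) = 3639/1296 + 27116*(-1/44705) = 3639*(1/1296) - 27116/44705 = 1213/432 - 27116/44705 = 42513053/19312560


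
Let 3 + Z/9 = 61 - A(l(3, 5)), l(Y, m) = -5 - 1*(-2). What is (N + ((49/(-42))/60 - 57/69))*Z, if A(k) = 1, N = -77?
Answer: -36739977/920 ≈ -39935.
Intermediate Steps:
l(Y, m) = -3 (l(Y, m) = -5 + 2 = -3)
Z = 513 (Z = -27 + 9*(61 - 1*1) = -27 + 9*(61 - 1) = -27 + 9*60 = -27 + 540 = 513)
(N + ((49/(-42))/60 - 57/69))*Z = (-77 + ((49/(-42))/60 - 57/69))*513 = (-77 + ((49*(-1/42))*(1/60) - 57*1/69))*513 = (-77 + (-7/6*1/60 - 19/23))*513 = (-77 + (-7/360 - 19/23))*513 = (-77 - 7001/8280)*513 = -644561/8280*513 = -36739977/920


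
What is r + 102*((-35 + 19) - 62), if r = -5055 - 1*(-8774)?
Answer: -4237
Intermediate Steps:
r = 3719 (r = -5055 + 8774 = 3719)
r + 102*((-35 + 19) - 62) = 3719 + 102*((-35 + 19) - 62) = 3719 + 102*(-16 - 62) = 3719 + 102*(-78) = 3719 - 7956 = -4237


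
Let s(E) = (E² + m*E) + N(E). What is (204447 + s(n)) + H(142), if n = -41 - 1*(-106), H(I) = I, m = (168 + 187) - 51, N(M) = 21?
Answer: 228595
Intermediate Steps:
m = 304 (m = 355 - 51 = 304)
n = 65 (n = -41 + 106 = 65)
s(E) = 21 + E² + 304*E (s(E) = (E² + 304*E) + 21 = 21 + E² + 304*E)
(204447 + s(n)) + H(142) = (204447 + (21 + 65² + 304*65)) + 142 = (204447 + (21 + 4225 + 19760)) + 142 = (204447 + 24006) + 142 = 228453 + 142 = 228595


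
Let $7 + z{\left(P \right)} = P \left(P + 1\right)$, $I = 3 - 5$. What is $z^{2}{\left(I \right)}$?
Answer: $25$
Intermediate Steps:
$I = -2$ ($I = 3 - 5 = -2$)
$z{\left(P \right)} = -7 + P \left(1 + P\right)$ ($z{\left(P \right)} = -7 + P \left(P + 1\right) = -7 + P \left(1 + P\right)$)
$z^{2}{\left(I \right)} = \left(-7 - 2 + \left(-2\right)^{2}\right)^{2} = \left(-7 - 2 + 4\right)^{2} = \left(-5\right)^{2} = 25$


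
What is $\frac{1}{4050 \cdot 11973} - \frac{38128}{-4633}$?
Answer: $\frac{1848851507833}{224657181450} \approx 8.2297$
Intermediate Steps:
$\frac{1}{4050 \cdot 11973} - \frac{38128}{-4633} = \frac{1}{4050} \cdot \frac{1}{11973} - - \frac{38128}{4633} = \frac{1}{48490650} + \frac{38128}{4633} = \frac{1848851507833}{224657181450}$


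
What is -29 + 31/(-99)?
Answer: -2902/99 ≈ -29.313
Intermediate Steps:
-29 + 31/(-99) = -29 - 1/99*31 = -29 - 31/99 = -2902/99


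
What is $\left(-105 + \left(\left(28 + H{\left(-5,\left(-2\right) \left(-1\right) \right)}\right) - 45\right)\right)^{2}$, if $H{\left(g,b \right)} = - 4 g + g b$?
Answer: $12544$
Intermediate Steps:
$H{\left(g,b \right)} = - 4 g + b g$
$\left(-105 + \left(\left(28 + H{\left(-5,\left(-2\right) \left(-1\right) \right)}\right) - 45\right)\right)^{2} = \left(-105 - \left(17 + 5 \left(-4 - -2\right)\right)\right)^{2} = \left(-105 - \left(17 + 5 \left(-4 + 2\right)\right)\right)^{2} = \left(-105 + \left(\left(28 - -10\right) - 45\right)\right)^{2} = \left(-105 + \left(\left(28 + 10\right) - 45\right)\right)^{2} = \left(-105 + \left(38 - 45\right)\right)^{2} = \left(-105 - 7\right)^{2} = \left(-112\right)^{2} = 12544$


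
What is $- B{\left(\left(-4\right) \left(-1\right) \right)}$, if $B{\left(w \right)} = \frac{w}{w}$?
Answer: $-1$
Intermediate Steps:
$B{\left(w \right)} = 1$
$- B{\left(\left(-4\right) \left(-1\right) \right)} = \left(-1\right) 1 = -1$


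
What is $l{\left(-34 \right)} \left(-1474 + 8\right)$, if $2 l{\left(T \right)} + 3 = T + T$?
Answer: $52043$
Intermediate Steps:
$l{\left(T \right)} = - \frac{3}{2} + T$ ($l{\left(T \right)} = - \frac{3}{2} + \frac{T + T}{2} = - \frac{3}{2} + \frac{2 T}{2} = - \frac{3}{2} + T$)
$l{\left(-34 \right)} \left(-1474 + 8\right) = \left(- \frac{3}{2} - 34\right) \left(-1474 + 8\right) = \left(- \frac{71}{2}\right) \left(-1466\right) = 52043$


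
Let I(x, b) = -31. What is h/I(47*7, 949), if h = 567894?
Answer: -567894/31 ≈ -18319.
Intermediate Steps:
h/I(47*7, 949) = 567894/(-31) = 567894*(-1/31) = -567894/31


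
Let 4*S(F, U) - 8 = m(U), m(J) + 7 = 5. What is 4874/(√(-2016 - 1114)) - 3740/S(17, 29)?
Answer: -7480/3 - 2437*I*√3130/1565 ≈ -2493.3 - 87.119*I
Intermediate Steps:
m(J) = -2 (m(J) = -7 + 5 = -2)
S(F, U) = 3/2 (S(F, U) = 2 + (¼)*(-2) = 2 - ½ = 3/2)
4874/(√(-2016 - 1114)) - 3740/S(17, 29) = 4874/(√(-2016 - 1114)) - 3740/3/2 = 4874/(√(-3130)) - 3740*⅔ = 4874/((I*√3130)) - 7480/3 = 4874*(-I*√3130/3130) - 7480/3 = -2437*I*√3130/1565 - 7480/3 = -7480/3 - 2437*I*√3130/1565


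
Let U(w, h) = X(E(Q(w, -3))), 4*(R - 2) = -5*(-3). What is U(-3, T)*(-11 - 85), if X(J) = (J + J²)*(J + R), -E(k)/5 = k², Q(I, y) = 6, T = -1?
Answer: 538976160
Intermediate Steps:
R = 23/4 (R = 2 + (-5*(-3))/4 = 2 + (¼)*15 = 2 + 15/4 = 23/4 ≈ 5.7500)
E(k) = -5*k²
X(J) = (23/4 + J)*(J + J²) (X(J) = (J + J²)*(J + 23/4) = (J + J²)*(23/4 + J) = (23/4 + J)*(J + J²))
U(w, h) = -5614335 (U(w, h) = (-5*6²)*(23 + 4*(-5*6²)² + 27*(-5*6²))/4 = (-5*36)*(23 + 4*(-5*36)² + 27*(-5*36))/4 = (¼)*(-180)*(23 + 4*(-180)² + 27*(-180)) = (¼)*(-180)*(23 + 4*32400 - 4860) = (¼)*(-180)*(23 + 129600 - 4860) = (¼)*(-180)*124763 = -5614335)
U(-3, T)*(-11 - 85) = -5614335*(-11 - 85) = -5614335*(-96) = 538976160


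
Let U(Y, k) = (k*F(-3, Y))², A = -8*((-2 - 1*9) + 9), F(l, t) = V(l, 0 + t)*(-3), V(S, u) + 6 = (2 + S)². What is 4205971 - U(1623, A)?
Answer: 4148371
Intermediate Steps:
V(S, u) = -6 + (2 + S)²
F(l, t) = 18 - 3*(2 + l)² (F(l, t) = (-6 + (2 + l)²)*(-3) = 18 - 3*(2 + l)²)
A = 16 (A = -8*((-2 - 9) + 9) = -8*(-11 + 9) = -8*(-2) = 16)
U(Y, k) = 225*k² (U(Y, k) = (k*(18 - 3*(2 - 3)²))² = (k*(18 - 3*(-1)²))² = (k*(18 - 3*1))² = (k*(18 - 3))² = (k*15)² = (15*k)² = 225*k²)
4205971 - U(1623, A) = 4205971 - 225*16² = 4205971 - 225*256 = 4205971 - 1*57600 = 4205971 - 57600 = 4148371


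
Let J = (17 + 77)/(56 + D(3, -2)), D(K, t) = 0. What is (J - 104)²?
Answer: 8208225/784 ≈ 10470.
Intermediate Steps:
J = 47/28 (J = (17 + 77)/(56 + 0) = 94/56 = 94*(1/56) = 47/28 ≈ 1.6786)
(J - 104)² = (47/28 - 104)² = (-2865/28)² = 8208225/784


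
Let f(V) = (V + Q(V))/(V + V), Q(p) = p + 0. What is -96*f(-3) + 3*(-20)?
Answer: -156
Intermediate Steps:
Q(p) = p
f(V) = 1 (f(V) = (V + V)/(V + V) = (2*V)/((2*V)) = (2*V)*(1/(2*V)) = 1)
-96*f(-3) + 3*(-20) = -96*1 + 3*(-20) = -96 - 60 = -156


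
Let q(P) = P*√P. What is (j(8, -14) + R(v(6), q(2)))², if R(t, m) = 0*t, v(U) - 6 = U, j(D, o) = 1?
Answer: 1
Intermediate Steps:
v(U) = 6 + U
q(P) = P^(3/2)
R(t, m) = 0
(j(8, -14) + R(v(6), q(2)))² = (1 + 0)² = 1² = 1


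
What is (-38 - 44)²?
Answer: 6724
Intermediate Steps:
(-38 - 44)² = (-82)² = 6724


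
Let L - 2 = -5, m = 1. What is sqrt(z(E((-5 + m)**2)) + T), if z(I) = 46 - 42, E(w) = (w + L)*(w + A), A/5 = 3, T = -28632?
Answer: 2*I*sqrt(7157) ≈ 169.2*I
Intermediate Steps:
A = 15 (A = 5*3 = 15)
L = -3 (L = 2 - 5 = -3)
E(w) = (-3 + w)*(15 + w) (E(w) = (w - 3)*(w + 15) = (-3 + w)*(15 + w))
z(I) = 4
sqrt(z(E((-5 + m)**2)) + T) = sqrt(4 - 28632) = sqrt(-28628) = 2*I*sqrt(7157)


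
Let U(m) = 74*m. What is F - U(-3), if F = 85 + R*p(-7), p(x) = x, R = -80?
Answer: 867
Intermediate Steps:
F = 645 (F = 85 - 80*(-7) = 85 + 560 = 645)
F - U(-3) = 645 - 74*(-3) = 645 - 1*(-222) = 645 + 222 = 867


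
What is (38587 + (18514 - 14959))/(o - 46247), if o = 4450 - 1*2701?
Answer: -1109/1171 ≈ -0.94705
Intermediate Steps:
o = 1749 (o = 4450 - 2701 = 1749)
(38587 + (18514 - 14959))/(o - 46247) = (38587 + (18514 - 14959))/(1749 - 46247) = (38587 + 3555)/(-44498) = 42142*(-1/44498) = -1109/1171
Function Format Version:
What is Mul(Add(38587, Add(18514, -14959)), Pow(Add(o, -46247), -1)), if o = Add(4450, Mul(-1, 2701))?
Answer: Rational(-1109, 1171) ≈ -0.94705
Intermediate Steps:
o = 1749 (o = Add(4450, -2701) = 1749)
Mul(Add(38587, Add(18514, -14959)), Pow(Add(o, -46247), -1)) = Mul(Add(38587, Add(18514, -14959)), Pow(Add(1749, -46247), -1)) = Mul(Add(38587, 3555), Pow(-44498, -1)) = Mul(42142, Rational(-1, 44498)) = Rational(-1109, 1171)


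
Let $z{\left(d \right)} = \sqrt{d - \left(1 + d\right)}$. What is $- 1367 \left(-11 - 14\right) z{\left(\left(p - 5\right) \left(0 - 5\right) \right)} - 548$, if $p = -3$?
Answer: $-548 + 34175 i \approx -548.0 + 34175.0 i$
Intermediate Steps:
$z{\left(d \right)} = i$ ($z{\left(d \right)} = \sqrt{-1} = i$)
$- 1367 \left(-11 - 14\right) z{\left(\left(p - 5\right) \left(0 - 5\right) \right)} - 548 = - 1367 \left(-11 - 14\right) i - 548 = - 1367 \left(- 25 i\right) - 548 = 34175 i - 548 = -548 + 34175 i$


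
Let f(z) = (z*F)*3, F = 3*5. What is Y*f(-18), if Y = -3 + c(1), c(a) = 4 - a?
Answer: 0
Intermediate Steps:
F = 15
f(z) = 45*z (f(z) = (z*15)*3 = (15*z)*3 = 45*z)
Y = 0 (Y = -3 + (4 - 1*1) = -3 + (4 - 1) = -3 + 3 = 0)
Y*f(-18) = 0*(45*(-18)) = 0*(-810) = 0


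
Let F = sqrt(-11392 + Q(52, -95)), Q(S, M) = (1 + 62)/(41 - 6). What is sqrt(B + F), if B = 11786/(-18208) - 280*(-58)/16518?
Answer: sqrt(2966970555315075 + 1766727023651280*I*sqrt(284755))/93987420 ≈ 7.3165 + 7.2935*I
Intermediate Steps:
Q(S, M) = 9/5 (Q(S, M) = 63/35 = 63*(1/35) = 9/5)
B = 25254193/75189936 (B = 11786*(-1/18208) + 16240*(1/16518) = -5893/9104 + 8120/8259 = 25254193/75189936 ≈ 0.33587)
F = I*sqrt(284755)/5 (F = sqrt(-11392 + 9/5) = sqrt(-56951/5) = I*sqrt(284755)/5 ≈ 106.72*I)
sqrt(B + F) = sqrt(25254193/75189936 + I*sqrt(284755)/5)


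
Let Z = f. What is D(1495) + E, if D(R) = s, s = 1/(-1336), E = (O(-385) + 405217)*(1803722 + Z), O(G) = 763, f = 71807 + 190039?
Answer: 1120341940311039/1336 ≈ 8.3858e+11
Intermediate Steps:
f = 261846
Z = 261846
E = 838579296640 (E = (763 + 405217)*(1803722 + 261846) = 405980*2065568 = 838579296640)
s = -1/1336 ≈ -0.00074850
D(R) = -1/1336
D(1495) + E = -1/1336 + 838579296640 = 1120341940311039/1336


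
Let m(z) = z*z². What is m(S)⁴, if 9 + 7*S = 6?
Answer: 531441/13841287201 ≈ 3.8395e-5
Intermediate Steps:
S = -3/7 (S = -9/7 + (⅐)*6 = -9/7 + 6/7 = -3/7 ≈ -0.42857)
m(z) = z³
m(S)⁴ = ((-3/7)³)⁴ = (-27/343)⁴ = 531441/13841287201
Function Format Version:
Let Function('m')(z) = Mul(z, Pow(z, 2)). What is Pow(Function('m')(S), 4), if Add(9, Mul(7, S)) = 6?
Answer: Rational(531441, 13841287201) ≈ 3.8395e-5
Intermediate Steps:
S = Rational(-3, 7) (S = Add(Rational(-9, 7), Mul(Rational(1, 7), 6)) = Add(Rational(-9, 7), Rational(6, 7)) = Rational(-3, 7) ≈ -0.42857)
Function('m')(z) = Pow(z, 3)
Pow(Function('m')(S), 4) = Pow(Pow(Rational(-3, 7), 3), 4) = Pow(Rational(-27, 343), 4) = Rational(531441, 13841287201)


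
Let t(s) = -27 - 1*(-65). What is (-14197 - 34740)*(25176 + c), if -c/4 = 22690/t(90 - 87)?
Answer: -21187959268/19 ≈ -1.1152e+9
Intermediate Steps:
t(s) = 38 (t(s) = -27 + 65 = 38)
c = -45380/19 (c = -90760/38 = -4*11345/19 = -45380/19 ≈ -2388.4)
(-14197 - 34740)*(25176 + c) = (-14197 - 34740)*(25176 - 45380/19) = -48937*432964/19 = -21187959268/19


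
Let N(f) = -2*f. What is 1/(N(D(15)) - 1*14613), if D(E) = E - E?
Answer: -1/14613 ≈ -6.8432e-5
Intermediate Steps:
D(E) = 0
1/(N(D(15)) - 1*14613) = 1/(-2*0 - 1*14613) = 1/(0 - 14613) = 1/(-14613) = -1/14613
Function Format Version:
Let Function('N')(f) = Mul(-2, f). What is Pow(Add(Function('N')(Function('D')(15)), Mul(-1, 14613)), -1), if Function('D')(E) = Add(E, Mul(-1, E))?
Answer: Rational(-1, 14613) ≈ -6.8432e-5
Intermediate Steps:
Function('D')(E) = 0
Pow(Add(Function('N')(Function('D')(15)), Mul(-1, 14613)), -1) = Pow(Add(Mul(-2, 0), Mul(-1, 14613)), -1) = Pow(Add(0, -14613), -1) = Pow(-14613, -1) = Rational(-1, 14613)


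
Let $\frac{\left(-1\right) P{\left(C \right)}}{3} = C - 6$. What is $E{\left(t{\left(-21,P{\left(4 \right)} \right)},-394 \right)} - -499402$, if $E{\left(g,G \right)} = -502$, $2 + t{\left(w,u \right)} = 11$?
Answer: $498900$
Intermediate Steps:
$P{\left(C \right)} = 18 - 3 C$ ($P{\left(C \right)} = - 3 \left(C - 6\right) = - 3 \left(-6 + C\right) = 18 - 3 C$)
$t{\left(w,u \right)} = 9$ ($t{\left(w,u \right)} = -2 + 11 = 9$)
$E{\left(t{\left(-21,P{\left(4 \right)} \right)},-394 \right)} - -499402 = -502 - -499402 = -502 + 499402 = 498900$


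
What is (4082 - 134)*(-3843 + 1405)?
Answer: -9625224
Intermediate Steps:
(4082 - 134)*(-3843 + 1405) = 3948*(-2438) = -9625224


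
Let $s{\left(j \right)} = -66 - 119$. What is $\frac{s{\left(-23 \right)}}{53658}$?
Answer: $- \frac{185}{53658} \approx -0.0034478$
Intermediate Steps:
$s{\left(j \right)} = -185$
$\frac{s{\left(-23 \right)}}{53658} = - \frac{185}{53658}$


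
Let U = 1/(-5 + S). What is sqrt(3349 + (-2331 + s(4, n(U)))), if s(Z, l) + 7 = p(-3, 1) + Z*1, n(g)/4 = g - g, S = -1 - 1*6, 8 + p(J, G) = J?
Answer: 2*sqrt(251) ≈ 31.686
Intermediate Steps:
p(J, G) = -8 + J
S = -7 (S = -1 - 6 = -7)
U = -1/12 (U = 1/(-5 - 7) = 1/(-12) = -1/12 ≈ -0.083333)
n(g) = 0 (n(g) = 4*(g - g) = 4*0 = 0)
s(Z, l) = -18 + Z (s(Z, l) = -7 + ((-8 - 3) + Z*1) = -7 + (-11 + Z) = -18 + Z)
sqrt(3349 + (-2331 + s(4, n(U)))) = sqrt(3349 + (-2331 + (-18 + 4))) = sqrt(3349 + (-2331 - 14)) = sqrt(3349 - 2345) = sqrt(1004) = 2*sqrt(251)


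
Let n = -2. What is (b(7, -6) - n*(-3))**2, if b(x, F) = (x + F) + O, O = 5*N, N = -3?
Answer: 400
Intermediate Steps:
O = -15 (O = 5*(-3) = -15)
b(x, F) = -15 + F + x (b(x, F) = (x + F) - 15 = (F + x) - 15 = -15 + F + x)
(b(7, -6) - n*(-3))**2 = ((-15 - 6 + 7) - 1*(-2)*(-3))**2 = (-14 + 2*(-3))**2 = (-14 - 6)**2 = (-20)**2 = 400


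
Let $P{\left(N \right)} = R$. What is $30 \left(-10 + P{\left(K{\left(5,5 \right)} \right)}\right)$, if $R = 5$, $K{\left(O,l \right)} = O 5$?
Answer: $-150$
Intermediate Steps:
$K{\left(O,l \right)} = 5 O$
$P{\left(N \right)} = 5$
$30 \left(-10 + P{\left(K{\left(5,5 \right)} \right)}\right) = 30 \left(-10 + 5\right) = 30 \left(-5\right) = -150$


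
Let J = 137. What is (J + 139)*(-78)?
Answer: -21528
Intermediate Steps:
(J + 139)*(-78) = (137 + 139)*(-78) = 276*(-78) = -21528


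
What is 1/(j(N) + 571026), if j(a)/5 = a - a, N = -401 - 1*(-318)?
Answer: 1/571026 ≈ 1.7512e-6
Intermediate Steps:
N = -83 (N = -401 + 318 = -83)
j(a) = 0 (j(a) = 5*(a - a) = 5*0 = 0)
1/(j(N) + 571026) = 1/(0 + 571026) = 1/571026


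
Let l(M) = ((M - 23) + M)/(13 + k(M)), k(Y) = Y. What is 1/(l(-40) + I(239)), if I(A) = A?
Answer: 27/6556 ≈ 0.0041184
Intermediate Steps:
l(M) = (-23 + 2*M)/(13 + M) (l(M) = ((M - 23) + M)/(13 + M) = ((-23 + M) + M)/(13 + M) = (-23 + 2*M)/(13 + M))
1/(l(-40) + I(239)) = 1/((-23 + 2*(-40))/(13 - 40) + 239) = 1/((-23 - 80)/(-27) + 239) = 1/(-1/27*(-103) + 239) = 1/(103/27 + 239) = 1/(6556/27) = 27/6556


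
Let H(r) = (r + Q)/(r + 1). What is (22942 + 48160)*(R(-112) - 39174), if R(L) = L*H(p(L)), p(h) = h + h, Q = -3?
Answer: -622940691052/223 ≈ -2.7935e+9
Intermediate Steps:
p(h) = 2*h
H(r) = (-3 + r)/(1 + r) (H(r) = (r - 3)/(r + 1) = (-3 + r)/(1 + r))
R(L) = L*(-3 + 2*L)/(1 + 2*L) (R(L) = L*((-3 + 2*L)/(1 + 2*L)) = L*(-3 + 2*L)/(1 + 2*L))
(22942 + 48160)*(R(-112) - 39174) = (22942 + 48160)*(-112*(-3 + 2*(-112))/(1 + 2*(-112)) - 39174) = 71102*(-112*(-3 - 224)/(1 - 224) - 39174) = 71102*(-112*(-227)/(-223) - 39174) = 71102*(-112*(-1/223)*(-227) - 39174) = 71102*(-25424/223 - 39174) = 71102*(-8761226/223) = -622940691052/223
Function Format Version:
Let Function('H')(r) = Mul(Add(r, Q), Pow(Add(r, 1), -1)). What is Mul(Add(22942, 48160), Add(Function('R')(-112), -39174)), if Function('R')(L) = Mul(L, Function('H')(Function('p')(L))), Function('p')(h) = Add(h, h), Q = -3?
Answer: Rational(-622940691052, 223) ≈ -2.7935e+9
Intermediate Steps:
Function('p')(h) = Mul(2, h)
Function('H')(r) = Mul(Pow(Add(1, r), -1), Add(-3, r)) (Function('H')(r) = Mul(Add(r, -3), Pow(Add(r, 1), -1)) = Mul(Add(-3, r), Pow(Add(1, r), -1)) = Mul(Pow(Add(1, r), -1), Add(-3, r)))
Function('R')(L) = Mul(L, Pow(Add(1, Mul(2, L)), -1), Add(-3, Mul(2, L))) (Function('R')(L) = Mul(L, Mul(Pow(Add(1, Mul(2, L)), -1), Add(-3, Mul(2, L)))) = Mul(L, Pow(Add(1, Mul(2, L)), -1), Add(-3, Mul(2, L))))
Mul(Add(22942, 48160), Add(Function('R')(-112), -39174)) = Mul(Add(22942, 48160), Add(Mul(-112, Pow(Add(1, Mul(2, -112)), -1), Add(-3, Mul(2, -112))), -39174)) = Mul(71102, Add(Mul(-112, Pow(Add(1, -224), -1), Add(-3, -224)), -39174)) = Mul(71102, Add(Mul(-112, Pow(-223, -1), -227), -39174)) = Mul(71102, Add(Mul(-112, Rational(-1, 223), -227), -39174)) = Mul(71102, Add(Rational(-25424, 223), -39174)) = Mul(71102, Rational(-8761226, 223)) = Rational(-622940691052, 223)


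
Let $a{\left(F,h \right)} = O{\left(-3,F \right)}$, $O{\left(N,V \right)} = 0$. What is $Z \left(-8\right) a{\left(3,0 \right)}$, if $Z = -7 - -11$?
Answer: $0$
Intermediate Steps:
$Z = 4$ ($Z = -7 + 11 = 4$)
$a{\left(F,h \right)} = 0$
$Z \left(-8\right) a{\left(3,0 \right)} = 4 \left(-8\right) 0 = \left(-32\right) 0 = 0$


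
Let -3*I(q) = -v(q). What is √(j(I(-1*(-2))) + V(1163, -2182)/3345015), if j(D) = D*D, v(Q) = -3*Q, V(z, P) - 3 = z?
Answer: √44760401688390/3345015 ≈ 2.0001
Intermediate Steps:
V(z, P) = 3 + z
I(q) = -q (I(q) = -(-1)*(-3*q)/3 = -q)
j(D) = D²
√(j(I(-1*(-2))) + V(1163, -2182)/3345015) = √((-(-1)*(-2))² + (3 + 1163)/3345015) = √((-1*2)² + 1166*(1/3345015)) = √((-2)² + 1166/3345015) = √(4 + 1166/3345015) = √(13381226/3345015) = √44760401688390/3345015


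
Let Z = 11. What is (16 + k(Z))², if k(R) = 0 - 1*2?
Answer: 196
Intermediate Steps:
k(R) = -2 (k(R) = 0 - 2 = -2)
(16 + k(Z))² = (16 - 2)² = 14² = 196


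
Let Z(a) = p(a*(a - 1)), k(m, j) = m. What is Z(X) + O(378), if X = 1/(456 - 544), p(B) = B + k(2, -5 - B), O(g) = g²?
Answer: 1106509273/7744 ≈ 1.4289e+5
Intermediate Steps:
p(B) = 2 + B (p(B) = B + 2 = 2 + B)
X = -1/88 (X = 1/(-88) = -1/88 ≈ -0.011364)
Z(a) = 2 + a*(-1 + a) (Z(a) = 2 + a*(a - 1) = 2 + a*(-1 + a))
Z(X) + O(378) = (2 - (-1 - 1/88)/88) + 378² = (2 - 1/88*(-89/88)) + 142884 = (2 + 89/7744) + 142884 = 15577/7744 + 142884 = 1106509273/7744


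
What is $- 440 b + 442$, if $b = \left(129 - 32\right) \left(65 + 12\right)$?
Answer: $-3285918$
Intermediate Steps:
$b = 7469$ ($b = 97 \cdot 77 = 7469$)
$- 440 b + 442 = \left(-440\right) 7469 + 442 = -3286360 + 442 = -3285918$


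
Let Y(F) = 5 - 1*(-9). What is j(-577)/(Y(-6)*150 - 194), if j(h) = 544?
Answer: 272/953 ≈ 0.28541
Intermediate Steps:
Y(F) = 14 (Y(F) = 5 + 9 = 14)
j(-577)/(Y(-6)*150 - 194) = 544/(14*150 - 194) = 544/(2100 - 194) = 544/1906 = 544*(1/1906) = 272/953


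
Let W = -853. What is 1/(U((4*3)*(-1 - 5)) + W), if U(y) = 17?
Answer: -1/836 ≈ -0.0011962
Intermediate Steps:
1/(U((4*3)*(-1 - 5)) + W) = 1/(17 - 853) = 1/(-836) = -1/836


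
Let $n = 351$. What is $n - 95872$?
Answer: $-95521$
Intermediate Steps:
$n - 95872 = 351 - 95872 = -95521$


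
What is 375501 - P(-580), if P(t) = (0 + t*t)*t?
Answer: 195487501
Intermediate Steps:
P(t) = t**3 (P(t) = (0 + t**2)*t = t**2*t = t**3)
375501 - P(-580) = 375501 - 1*(-580)**3 = 375501 - 1*(-195112000) = 375501 + 195112000 = 195487501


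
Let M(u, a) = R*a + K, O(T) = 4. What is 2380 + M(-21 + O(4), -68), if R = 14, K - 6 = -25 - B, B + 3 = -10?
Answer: 1422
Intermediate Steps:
B = -13 (B = -3 - 10 = -13)
K = -6 (K = 6 + (-25 - 1*(-13)) = 6 + (-25 + 13) = 6 - 12 = -6)
M(u, a) = -6 + 14*a (M(u, a) = 14*a - 6 = -6 + 14*a)
2380 + M(-21 + O(4), -68) = 2380 + (-6 + 14*(-68)) = 2380 + (-6 - 952) = 2380 - 958 = 1422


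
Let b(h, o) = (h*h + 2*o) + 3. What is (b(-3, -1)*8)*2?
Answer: 160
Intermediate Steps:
b(h, o) = 3 + h² + 2*o (b(h, o) = (h² + 2*o) + 3 = 3 + h² + 2*o)
(b(-3, -1)*8)*2 = ((3 + (-3)² + 2*(-1))*8)*2 = ((3 + 9 - 2)*8)*2 = (10*8)*2 = 80*2 = 160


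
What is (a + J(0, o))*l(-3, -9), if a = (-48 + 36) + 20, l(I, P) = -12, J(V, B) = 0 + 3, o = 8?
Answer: -132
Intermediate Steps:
J(V, B) = 3
a = 8 (a = -12 + 20 = 8)
(a + J(0, o))*l(-3, -9) = (8 + 3)*(-12) = 11*(-12) = -132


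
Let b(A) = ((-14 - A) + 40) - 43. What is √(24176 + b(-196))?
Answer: √24355 ≈ 156.06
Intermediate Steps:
b(A) = -17 - A (b(A) = (26 - A) - 43 = -17 - A)
√(24176 + b(-196)) = √(24176 + (-17 - 1*(-196))) = √(24176 + (-17 + 196)) = √(24176 + 179) = √24355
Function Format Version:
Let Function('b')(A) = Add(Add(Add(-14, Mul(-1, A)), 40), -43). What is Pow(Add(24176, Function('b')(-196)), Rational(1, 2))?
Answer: Pow(24355, Rational(1, 2)) ≈ 156.06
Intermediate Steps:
Function('b')(A) = Add(-17, Mul(-1, A)) (Function('b')(A) = Add(Add(26, Mul(-1, A)), -43) = Add(-17, Mul(-1, A)))
Pow(Add(24176, Function('b')(-196)), Rational(1, 2)) = Pow(Add(24176, Add(-17, Mul(-1, -196))), Rational(1, 2)) = Pow(Add(24176, Add(-17, 196)), Rational(1, 2)) = Pow(Add(24176, 179), Rational(1, 2)) = Pow(24355, Rational(1, 2))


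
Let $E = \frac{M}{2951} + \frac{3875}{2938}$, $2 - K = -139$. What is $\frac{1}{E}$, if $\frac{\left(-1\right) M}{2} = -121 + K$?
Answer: $\frac{666926}{870585} \approx 0.76607$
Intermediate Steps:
$K = 141$ ($K = 2 - -139 = 2 + 139 = 141$)
$M = -40$ ($M = - 2 \left(-121 + 141\right) = \left(-2\right) 20 = -40$)
$E = \frac{870585}{666926}$ ($E = - \frac{40}{2951} + \frac{3875}{2938} = \frac{870585}{666926} \approx 1.3054$)
$\frac{1}{E} = \frac{1}{\frac{870585}{666926}} = \frac{666926}{870585}$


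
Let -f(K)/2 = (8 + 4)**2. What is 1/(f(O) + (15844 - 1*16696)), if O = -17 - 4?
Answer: -1/1140 ≈ -0.00087719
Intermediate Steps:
O = -21
f(K) = -288 (f(K) = -2*(8 + 4)**2 = -2*12**2 = -2*144 = -288)
1/(f(O) + (15844 - 1*16696)) = 1/(-288 + (15844 - 1*16696)) = 1/(-288 + (15844 - 16696)) = 1/(-288 - 852) = 1/(-1140) = -1/1140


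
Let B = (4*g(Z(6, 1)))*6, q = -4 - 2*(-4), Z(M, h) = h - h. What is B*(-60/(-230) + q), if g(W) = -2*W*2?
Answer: 0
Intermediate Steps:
Z(M, h) = 0
q = 4 (q = -4 + 8 = 4)
g(W) = -4*W
B = 0 (B = (4*(-4*0))*6 = (4*0)*6 = 0*6 = 0)
B*(-60/(-230) + q) = 0*(-60/(-230) + 4) = 0*(-60*(-1/230) + 4) = 0*(6/23 + 4) = 0*(98/23) = 0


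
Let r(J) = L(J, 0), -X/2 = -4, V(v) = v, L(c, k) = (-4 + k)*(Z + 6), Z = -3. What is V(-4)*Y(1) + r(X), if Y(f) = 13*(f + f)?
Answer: -116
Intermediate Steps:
L(c, k) = -12 + 3*k (L(c, k) = (-4 + k)*(-3 + 6) = (-4 + k)*3 = -12 + 3*k)
X = 8 (X = -2*(-4) = 8)
r(J) = -12 (r(J) = -12 + 3*0 = -12 + 0 = -12)
Y(f) = 26*f (Y(f) = 13*(2*f) = 26*f)
V(-4)*Y(1) + r(X) = -104 - 12 = -116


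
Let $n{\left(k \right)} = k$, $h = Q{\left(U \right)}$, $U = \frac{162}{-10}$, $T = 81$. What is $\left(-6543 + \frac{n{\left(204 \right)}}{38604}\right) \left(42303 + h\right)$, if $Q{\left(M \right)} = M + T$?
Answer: $- \frac{4458959708946}{16085} \approx -2.7721 \cdot 10^{8}$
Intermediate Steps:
$U = - \frac{81}{5}$ ($U = 162 \left(- \frac{1}{10}\right) = - \frac{81}{5} \approx -16.2$)
$Q{\left(M \right)} = 81 + M$ ($Q{\left(M \right)} = M + 81 = 81 + M$)
$h = \frac{324}{5}$ ($h = 81 - \frac{81}{5} = \frac{324}{5} \approx 64.8$)
$\left(-6543 + \frac{n{\left(204 \right)}}{38604}\right) \left(42303 + h\right) = \left(-6543 + \frac{204}{38604}\right) \left(42303 + \frac{324}{5}\right) = \left(-6543 + 204 \cdot \frac{1}{38604}\right) \frac{211839}{5} = \left(-6543 + \frac{17}{3217}\right) \frac{211839}{5} = \left(- \frac{21048814}{3217}\right) \frac{211839}{5} = - \frac{4458959708946}{16085}$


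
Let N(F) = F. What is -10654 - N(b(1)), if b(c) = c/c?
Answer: -10655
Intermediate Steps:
b(c) = 1
-10654 - N(b(1)) = -10654 - 1*1 = -10654 - 1 = -10655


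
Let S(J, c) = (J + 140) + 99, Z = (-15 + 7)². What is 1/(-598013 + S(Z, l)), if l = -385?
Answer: -1/597710 ≈ -1.6731e-6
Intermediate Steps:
Z = 64 (Z = (-8)² = 64)
S(J, c) = 239 + J (S(J, c) = (140 + J) + 99 = 239 + J)
1/(-598013 + S(Z, l)) = 1/(-598013 + (239 + 64)) = 1/(-598013 + 303) = 1/(-597710) = -1/597710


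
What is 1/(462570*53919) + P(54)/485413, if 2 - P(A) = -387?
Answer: 9702170787283/12106836999335790 ≈ 0.00080138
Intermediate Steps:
P(A) = 389 (P(A) = 2 - 1*(-387) = 2 + 387 = 389)
1/(462570*53919) + P(54)/485413 = 1/(462570*53919) + 389/485413 = (1/462570)*(1/53919) + 389*(1/485413) = 1/24941311830 + 389/485413 = 9702170787283/12106836999335790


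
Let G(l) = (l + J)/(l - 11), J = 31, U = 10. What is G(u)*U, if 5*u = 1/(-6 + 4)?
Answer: -1030/37 ≈ -27.838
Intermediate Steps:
u = -⅒ (u = 1/(5*(-6 + 4)) = (⅕)/(-2) = (⅕)*(-½) = -⅒ ≈ -0.10000)
G(l) = (31 + l)/(-11 + l) (G(l) = (l + 31)/(l - 11) = (31 + l)/(-11 + l))
G(u)*U = ((31 - ⅒)/(-11 - ⅒))*10 = ((309/10)/(-111/10))*10 = -10/111*309/10*10 = -103/37*10 = -1030/37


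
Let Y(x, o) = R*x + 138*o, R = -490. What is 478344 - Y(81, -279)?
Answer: 556536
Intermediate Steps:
Y(x, o) = -490*x + 138*o
478344 - Y(81, -279) = 478344 - (-490*81 + 138*(-279)) = 478344 - (-39690 - 38502) = 478344 - 1*(-78192) = 478344 + 78192 = 556536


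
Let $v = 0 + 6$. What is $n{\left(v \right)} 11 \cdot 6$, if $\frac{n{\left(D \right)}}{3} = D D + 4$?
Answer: $7920$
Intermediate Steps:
$v = 6$
$n{\left(D \right)} = 12 + 3 D^{2}$ ($n{\left(D \right)} = 3 \left(D D + 4\right) = 3 \left(D^{2} + 4\right) = 3 \left(4 + D^{2}\right) = 12 + 3 D^{2}$)
$n{\left(v \right)} 11 \cdot 6 = \left(12 + 3 \cdot 6^{2}\right) 11 \cdot 6 = \left(12 + 3 \cdot 36\right) 66 = \left(12 + 108\right) 66 = 120 \cdot 66 = 7920$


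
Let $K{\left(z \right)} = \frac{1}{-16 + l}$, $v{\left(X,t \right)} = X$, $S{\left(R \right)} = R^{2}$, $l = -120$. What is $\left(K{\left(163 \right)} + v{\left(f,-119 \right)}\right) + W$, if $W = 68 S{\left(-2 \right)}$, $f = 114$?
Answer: $\frac{52495}{136} \approx 385.99$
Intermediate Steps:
$W = 272$ ($W = 68 \left(-2\right)^{2} = 68 \cdot 4 = 272$)
$K{\left(z \right)} = - \frac{1}{136}$ ($K{\left(z \right)} = \frac{1}{-16 - 120} = \frac{1}{-136} = - \frac{1}{136}$)
$\left(K{\left(163 \right)} + v{\left(f,-119 \right)}\right) + W = \left(- \frac{1}{136} + 114\right) + 272 = \frac{15503}{136} + 272 = \frac{52495}{136}$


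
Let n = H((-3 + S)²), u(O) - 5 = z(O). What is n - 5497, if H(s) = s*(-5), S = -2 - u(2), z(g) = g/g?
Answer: -6102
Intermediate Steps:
z(g) = 1
u(O) = 6 (u(O) = 5 + 1 = 6)
S = -8 (S = -2 - 1*6 = -2 - 6 = -8)
H(s) = -5*s
n = -605 (n = -5*(-3 - 8)² = -5*(-11)² = -5*121 = -605)
n - 5497 = -605 - 5497 = -6102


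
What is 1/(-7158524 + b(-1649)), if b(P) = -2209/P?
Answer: -1649/11804403867 ≈ -1.3969e-7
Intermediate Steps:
1/(-7158524 + b(-1649)) = 1/(-7158524 - 2209/(-1649)) = 1/(-7158524 - 2209*(-1/1649)) = 1/(-7158524 + 2209/1649) = 1/(-11804403867/1649) = -1649/11804403867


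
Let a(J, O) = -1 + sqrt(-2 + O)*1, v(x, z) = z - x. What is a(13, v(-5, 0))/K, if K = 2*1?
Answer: -1/2 + sqrt(3)/2 ≈ 0.36603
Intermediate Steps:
K = 2
a(J, O) = -1 + sqrt(-2 + O)
a(13, v(-5, 0))/K = (-1 + sqrt(-2 + (0 - 1*(-5))))/2 = (-1 + sqrt(-2 + (0 + 5)))*(1/2) = (-1 + sqrt(-2 + 5))*(1/2) = (-1 + sqrt(3))*(1/2) = -1/2 + sqrt(3)/2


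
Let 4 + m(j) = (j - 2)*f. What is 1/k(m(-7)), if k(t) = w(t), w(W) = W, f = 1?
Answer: -1/13 ≈ -0.076923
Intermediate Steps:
m(j) = -6 + j (m(j) = -4 + (j - 2)*1 = -4 + (-2 + j)*1 = -4 + (-2 + j) = -6 + j)
k(t) = t
1/k(m(-7)) = 1/(-6 - 7) = 1/(-13) = -1/13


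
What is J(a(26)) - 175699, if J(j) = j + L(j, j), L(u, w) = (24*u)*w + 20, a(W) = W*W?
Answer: 10792421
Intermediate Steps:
a(W) = W²
L(u, w) = 20 + 24*u*w (L(u, w) = 24*u*w + 20 = 20 + 24*u*w)
J(j) = 20 + j + 24*j² (J(j) = j + (20 + 24*j*j) = j + (20 + 24*j²) = 20 + j + 24*j²)
J(a(26)) - 175699 = (20 + 26² + 24*(26²)²) - 175699 = (20 + 676 + 24*676²) - 175699 = (20 + 676 + 24*456976) - 175699 = (20 + 676 + 10967424) - 175699 = 10968120 - 175699 = 10792421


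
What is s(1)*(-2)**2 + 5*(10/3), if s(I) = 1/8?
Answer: 103/6 ≈ 17.167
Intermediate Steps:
s(I) = 1/8
s(1)*(-2)**2 + 5*(10/3) = (1/8)*(-2)**2 + 5*(10/3) = (1/8)*4 + 5*(10*(1/3)) = 1/2 + 5*(10/3) = 1/2 + 50/3 = 103/6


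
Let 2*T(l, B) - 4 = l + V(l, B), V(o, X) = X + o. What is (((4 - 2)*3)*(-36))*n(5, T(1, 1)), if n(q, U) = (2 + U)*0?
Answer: 0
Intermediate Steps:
T(l, B) = 2 + l + B/2 (T(l, B) = 2 + (l + (B + l))/2 = 2 + (B + 2*l)/2 = 2 + (l + B/2) = 2 + l + B/2)
n(q, U) = 0
(((4 - 2)*3)*(-36))*n(5, T(1, 1)) = (((4 - 2)*3)*(-36))*0 = ((2*3)*(-36))*0 = (6*(-36))*0 = -216*0 = 0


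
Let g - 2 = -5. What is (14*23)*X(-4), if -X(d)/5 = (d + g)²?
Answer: -78890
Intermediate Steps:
g = -3 (g = 2 - 5 = -3)
X(d) = -5*(-3 + d)² (X(d) = -5*(d - 3)² = -5*(-3 + d)²)
(14*23)*X(-4) = (14*23)*(-5*(-3 - 4)²) = 322*(-5*(-7)²) = 322*(-5*49) = 322*(-245) = -78890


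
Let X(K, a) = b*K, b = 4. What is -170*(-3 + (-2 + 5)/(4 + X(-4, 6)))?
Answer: 1105/2 ≈ 552.50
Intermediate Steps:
X(K, a) = 4*K
-170*(-3 + (-2 + 5)/(4 + X(-4, 6))) = -170*(-3 + (-2 + 5)/(4 + 4*(-4))) = -170*(-3 + 3/(4 - 16)) = -170*(-3 + 3/(-12)) = -170*(-3 + 3*(-1/12)) = -170*(-3 - ¼) = -(-1105)/2 = -170*(-13/4) = 1105/2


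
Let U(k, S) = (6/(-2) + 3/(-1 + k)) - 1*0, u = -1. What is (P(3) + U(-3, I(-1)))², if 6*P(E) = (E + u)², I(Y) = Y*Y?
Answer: 1369/144 ≈ 9.5069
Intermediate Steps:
I(Y) = Y²
P(E) = (-1 + E)²/6 (P(E) = (E - 1)²/6 = (-1 + E)²/6)
U(k, S) = -3 + 3/(-1 + k) (U(k, S) = (6*(-½) + 3/(-1 + k)) + 0 = (-3 + 3/(-1 + k)) + 0 = -3 + 3/(-1 + k))
(P(3) + U(-3, I(-1)))² = ((-1 + 3)²/6 + 3*(2 - 1*(-3))/(-1 - 3))² = ((⅙)*2² + 3*(2 + 3)/(-4))² = ((⅙)*4 + 3*(-¼)*5)² = (⅔ - 15/4)² = (-37/12)² = 1369/144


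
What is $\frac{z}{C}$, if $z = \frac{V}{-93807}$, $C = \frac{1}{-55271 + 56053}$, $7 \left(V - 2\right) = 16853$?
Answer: $- \frac{13189994}{656649} \approx -20.087$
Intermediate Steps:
$V = \frac{16867}{7}$ ($V = 2 + \frac{1}{7} \cdot 16853 = 2 + \frac{16853}{7} = \frac{16867}{7} \approx 2409.6$)
$C = \frac{1}{782} \approx 0.0012788$
$z = - \frac{16867}{656649}$ ($z = \frac{16867}{7 \left(-93807\right)} = \frac{16867}{7} \left(- \frac{1}{93807}\right) = - \frac{16867}{656649} \approx -0.025686$)
$\frac{z}{C} = - \frac{16867 \frac{1}{\frac{1}{782}}}{656649} = \left(- \frac{16867}{656649}\right) 782 = - \frac{13189994}{656649}$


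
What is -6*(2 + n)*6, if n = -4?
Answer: 72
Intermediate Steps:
-6*(2 + n)*6 = -6*(2 - 4)*6 = -(-12)*6 = -6*(-12) = 72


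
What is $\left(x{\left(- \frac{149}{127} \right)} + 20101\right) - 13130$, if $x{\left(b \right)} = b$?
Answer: $\frac{885168}{127} \approx 6969.8$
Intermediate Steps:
$\left(x{\left(- \frac{149}{127} \right)} + 20101\right) - 13130 = \left(- \frac{149}{127} + 20101\right) - 13130 = \frac{2552678}{127} - 13130 = \frac{885168}{127}$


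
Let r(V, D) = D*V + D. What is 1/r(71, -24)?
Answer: -1/1728 ≈ -0.00057870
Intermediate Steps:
r(V, D) = D + D*V
1/r(71, -24) = 1/(-24*(1 + 71)) = 1/(-24*72) = 1/(-1728) = -1/1728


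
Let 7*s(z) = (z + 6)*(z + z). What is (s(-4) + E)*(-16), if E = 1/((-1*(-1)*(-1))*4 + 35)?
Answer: 7824/217 ≈ 36.055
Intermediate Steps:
s(z) = 2*z*(6 + z)/7 (s(z) = ((z + 6)*(z + z))/7 = ((6 + z)*(2*z))/7 = (2*z*(6 + z))/7 = 2*z*(6 + z)/7)
E = 1/31 (E = 1/((1*(-1))*4 + 35) = 1/(-1*4 + 35) = 1/(-4 + 35) = 1/31 ≈ 0.032258)
(s(-4) + E)*(-16) = ((2/7)*(-4)*(6 - 4) + 1/31)*(-16) = ((2/7)*(-4)*2 + 1/31)*(-16) = (-16/7 + 1/31)*(-16) = -489/217*(-16) = 7824/217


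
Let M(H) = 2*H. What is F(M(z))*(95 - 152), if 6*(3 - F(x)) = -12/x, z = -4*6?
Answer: -1349/8 ≈ -168.63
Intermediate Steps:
z = -24
F(x) = 3 + 2/x (F(x) = 3 - (-2)/x = 3 + 2/x)
F(M(z))*(95 - 152) = (3 + 2/((2*(-24))))*(95 - 152) = (3 + 2/(-48))*(-57) = (3 + 2*(-1/48))*(-57) = (3 - 1/24)*(-57) = (71/24)*(-57) = -1349/8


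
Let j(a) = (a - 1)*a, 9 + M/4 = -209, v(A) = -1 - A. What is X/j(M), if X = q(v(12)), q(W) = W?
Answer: -13/761256 ≈ -1.7077e-5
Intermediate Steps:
X = -13 (X = -1 - 1*12 = -1 - 12 = -13)
M = -872 (M = -36 + 4*(-209) = -36 - 836 = -872)
j(a) = a*(-1 + a) (j(a) = (-1 + a)*a = a*(-1 + a))
X/j(M) = -13*(-1/(872*(-1 - 872))) = -13/((-872*(-873))) = -13/761256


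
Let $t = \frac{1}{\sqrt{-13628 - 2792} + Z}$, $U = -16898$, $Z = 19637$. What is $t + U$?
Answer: $\frac{- 33796 \sqrt{4105} + 331826025 i}{- 19637 i + 2 \sqrt{4105}} \approx -16898.0 - 4.1723 \cdot 10^{-7} i$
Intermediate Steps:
$t = \frac{1}{19637 + 2 i \sqrt{4105}}$ ($t = \frac{1}{\sqrt{-13628 - 2792} + 19637} = \frac{1}{\sqrt{-16420} + 19637} = \frac{1}{2 i \sqrt{4105} + 19637} = \frac{1}{19637 + 2 i \sqrt{4105}} \approx 5.0922 \cdot 10^{-5} - 3.323 \cdot 10^{-7} i$)
$t + U = \left(\frac{19637}{385628189} - \frac{2 i \sqrt{4105}}{385628189}\right) - 16898 = - \frac{6516345118085}{385628189} - \frac{2 i \sqrt{4105}}{385628189}$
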